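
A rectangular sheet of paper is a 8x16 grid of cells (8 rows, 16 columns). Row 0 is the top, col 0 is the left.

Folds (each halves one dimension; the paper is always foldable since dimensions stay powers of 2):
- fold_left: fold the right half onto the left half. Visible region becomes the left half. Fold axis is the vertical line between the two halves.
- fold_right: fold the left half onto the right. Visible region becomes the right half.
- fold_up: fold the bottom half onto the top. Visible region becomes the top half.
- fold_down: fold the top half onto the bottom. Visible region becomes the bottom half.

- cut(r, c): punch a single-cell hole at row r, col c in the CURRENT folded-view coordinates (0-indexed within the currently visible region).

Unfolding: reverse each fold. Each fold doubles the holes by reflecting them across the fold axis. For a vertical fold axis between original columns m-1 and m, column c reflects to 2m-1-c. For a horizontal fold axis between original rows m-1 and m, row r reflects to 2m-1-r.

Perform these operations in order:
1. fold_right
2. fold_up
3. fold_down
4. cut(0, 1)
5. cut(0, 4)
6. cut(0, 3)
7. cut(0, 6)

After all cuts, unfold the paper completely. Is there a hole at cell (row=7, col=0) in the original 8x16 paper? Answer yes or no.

Op 1 fold_right: fold axis v@8; visible region now rows[0,8) x cols[8,16) = 8x8
Op 2 fold_up: fold axis h@4; visible region now rows[0,4) x cols[8,16) = 4x8
Op 3 fold_down: fold axis h@2; visible region now rows[2,4) x cols[8,16) = 2x8
Op 4 cut(0, 1): punch at orig (2,9); cuts so far [(2, 9)]; region rows[2,4) x cols[8,16) = 2x8
Op 5 cut(0, 4): punch at orig (2,12); cuts so far [(2, 9), (2, 12)]; region rows[2,4) x cols[8,16) = 2x8
Op 6 cut(0, 3): punch at orig (2,11); cuts so far [(2, 9), (2, 11), (2, 12)]; region rows[2,4) x cols[8,16) = 2x8
Op 7 cut(0, 6): punch at orig (2,14); cuts so far [(2, 9), (2, 11), (2, 12), (2, 14)]; region rows[2,4) x cols[8,16) = 2x8
Unfold 1 (reflect across h@2): 8 holes -> [(1, 9), (1, 11), (1, 12), (1, 14), (2, 9), (2, 11), (2, 12), (2, 14)]
Unfold 2 (reflect across h@4): 16 holes -> [(1, 9), (1, 11), (1, 12), (1, 14), (2, 9), (2, 11), (2, 12), (2, 14), (5, 9), (5, 11), (5, 12), (5, 14), (6, 9), (6, 11), (6, 12), (6, 14)]
Unfold 3 (reflect across v@8): 32 holes -> [(1, 1), (1, 3), (1, 4), (1, 6), (1, 9), (1, 11), (1, 12), (1, 14), (2, 1), (2, 3), (2, 4), (2, 6), (2, 9), (2, 11), (2, 12), (2, 14), (5, 1), (5, 3), (5, 4), (5, 6), (5, 9), (5, 11), (5, 12), (5, 14), (6, 1), (6, 3), (6, 4), (6, 6), (6, 9), (6, 11), (6, 12), (6, 14)]
Holes: [(1, 1), (1, 3), (1, 4), (1, 6), (1, 9), (1, 11), (1, 12), (1, 14), (2, 1), (2, 3), (2, 4), (2, 6), (2, 9), (2, 11), (2, 12), (2, 14), (5, 1), (5, 3), (5, 4), (5, 6), (5, 9), (5, 11), (5, 12), (5, 14), (6, 1), (6, 3), (6, 4), (6, 6), (6, 9), (6, 11), (6, 12), (6, 14)]

Answer: no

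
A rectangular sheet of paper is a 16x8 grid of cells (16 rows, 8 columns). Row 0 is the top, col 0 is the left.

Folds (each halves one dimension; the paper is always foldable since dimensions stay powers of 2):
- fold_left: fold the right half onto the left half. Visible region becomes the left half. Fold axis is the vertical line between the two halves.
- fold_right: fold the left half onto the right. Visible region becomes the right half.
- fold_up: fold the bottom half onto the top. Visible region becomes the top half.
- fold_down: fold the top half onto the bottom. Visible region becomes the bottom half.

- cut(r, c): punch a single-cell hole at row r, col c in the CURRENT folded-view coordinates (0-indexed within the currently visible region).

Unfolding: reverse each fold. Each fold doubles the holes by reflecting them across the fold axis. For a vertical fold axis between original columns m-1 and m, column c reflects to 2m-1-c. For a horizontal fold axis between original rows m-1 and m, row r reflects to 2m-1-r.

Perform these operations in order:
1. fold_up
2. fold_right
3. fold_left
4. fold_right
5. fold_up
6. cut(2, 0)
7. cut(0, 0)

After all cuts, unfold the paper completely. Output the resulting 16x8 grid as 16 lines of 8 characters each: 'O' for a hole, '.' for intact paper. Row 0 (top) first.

Answer: OOOOOOOO
........
OOOOOOOO
........
........
OOOOOOOO
........
OOOOOOOO
OOOOOOOO
........
OOOOOOOO
........
........
OOOOOOOO
........
OOOOOOOO

Derivation:
Op 1 fold_up: fold axis h@8; visible region now rows[0,8) x cols[0,8) = 8x8
Op 2 fold_right: fold axis v@4; visible region now rows[0,8) x cols[4,8) = 8x4
Op 3 fold_left: fold axis v@6; visible region now rows[0,8) x cols[4,6) = 8x2
Op 4 fold_right: fold axis v@5; visible region now rows[0,8) x cols[5,6) = 8x1
Op 5 fold_up: fold axis h@4; visible region now rows[0,4) x cols[5,6) = 4x1
Op 6 cut(2, 0): punch at orig (2,5); cuts so far [(2, 5)]; region rows[0,4) x cols[5,6) = 4x1
Op 7 cut(0, 0): punch at orig (0,5); cuts so far [(0, 5), (2, 5)]; region rows[0,4) x cols[5,6) = 4x1
Unfold 1 (reflect across h@4): 4 holes -> [(0, 5), (2, 5), (5, 5), (7, 5)]
Unfold 2 (reflect across v@5): 8 holes -> [(0, 4), (0, 5), (2, 4), (2, 5), (5, 4), (5, 5), (7, 4), (7, 5)]
Unfold 3 (reflect across v@6): 16 holes -> [(0, 4), (0, 5), (0, 6), (0, 7), (2, 4), (2, 5), (2, 6), (2, 7), (5, 4), (5, 5), (5, 6), (5, 7), (7, 4), (7, 5), (7, 6), (7, 7)]
Unfold 4 (reflect across v@4): 32 holes -> [(0, 0), (0, 1), (0, 2), (0, 3), (0, 4), (0, 5), (0, 6), (0, 7), (2, 0), (2, 1), (2, 2), (2, 3), (2, 4), (2, 5), (2, 6), (2, 7), (5, 0), (5, 1), (5, 2), (5, 3), (5, 4), (5, 5), (5, 6), (5, 7), (7, 0), (7, 1), (7, 2), (7, 3), (7, 4), (7, 5), (7, 6), (7, 7)]
Unfold 5 (reflect across h@8): 64 holes -> [(0, 0), (0, 1), (0, 2), (0, 3), (0, 4), (0, 5), (0, 6), (0, 7), (2, 0), (2, 1), (2, 2), (2, 3), (2, 4), (2, 5), (2, 6), (2, 7), (5, 0), (5, 1), (5, 2), (5, 3), (5, 4), (5, 5), (5, 6), (5, 7), (7, 0), (7, 1), (7, 2), (7, 3), (7, 4), (7, 5), (7, 6), (7, 7), (8, 0), (8, 1), (8, 2), (8, 3), (8, 4), (8, 5), (8, 6), (8, 7), (10, 0), (10, 1), (10, 2), (10, 3), (10, 4), (10, 5), (10, 6), (10, 7), (13, 0), (13, 1), (13, 2), (13, 3), (13, 4), (13, 5), (13, 6), (13, 7), (15, 0), (15, 1), (15, 2), (15, 3), (15, 4), (15, 5), (15, 6), (15, 7)]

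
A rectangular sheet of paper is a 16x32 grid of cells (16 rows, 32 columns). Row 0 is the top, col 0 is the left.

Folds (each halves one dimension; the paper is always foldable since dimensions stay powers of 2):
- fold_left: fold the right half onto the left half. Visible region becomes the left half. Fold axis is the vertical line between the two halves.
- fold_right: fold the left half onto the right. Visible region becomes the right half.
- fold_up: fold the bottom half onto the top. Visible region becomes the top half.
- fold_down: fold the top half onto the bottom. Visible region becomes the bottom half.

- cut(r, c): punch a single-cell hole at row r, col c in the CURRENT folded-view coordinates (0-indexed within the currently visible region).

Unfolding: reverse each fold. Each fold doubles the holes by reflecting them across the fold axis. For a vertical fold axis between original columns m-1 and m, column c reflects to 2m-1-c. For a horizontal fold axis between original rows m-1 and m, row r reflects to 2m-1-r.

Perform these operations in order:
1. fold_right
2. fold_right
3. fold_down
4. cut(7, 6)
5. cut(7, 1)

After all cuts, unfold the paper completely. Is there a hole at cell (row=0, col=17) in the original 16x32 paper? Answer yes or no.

Op 1 fold_right: fold axis v@16; visible region now rows[0,16) x cols[16,32) = 16x16
Op 2 fold_right: fold axis v@24; visible region now rows[0,16) x cols[24,32) = 16x8
Op 3 fold_down: fold axis h@8; visible region now rows[8,16) x cols[24,32) = 8x8
Op 4 cut(7, 6): punch at orig (15,30); cuts so far [(15, 30)]; region rows[8,16) x cols[24,32) = 8x8
Op 5 cut(7, 1): punch at orig (15,25); cuts so far [(15, 25), (15, 30)]; region rows[8,16) x cols[24,32) = 8x8
Unfold 1 (reflect across h@8): 4 holes -> [(0, 25), (0, 30), (15, 25), (15, 30)]
Unfold 2 (reflect across v@24): 8 holes -> [(0, 17), (0, 22), (0, 25), (0, 30), (15, 17), (15, 22), (15, 25), (15, 30)]
Unfold 3 (reflect across v@16): 16 holes -> [(0, 1), (0, 6), (0, 9), (0, 14), (0, 17), (0, 22), (0, 25), (0, 30), (15, 1), (15, 6), (15, 9), (15, 14), (15, 17), (15, 22), (15, 25), (15, 30)]
Holes: [(0, 1), (0, 6), (0, 9), (0, 14), (0, 17), (0, 22), (0, 25), (0, 30), (15, 1), (15, 6), (15, 9), (15, 14), (15, 17), (15, 22), (15, 25), (15, 30)]

Answer: yes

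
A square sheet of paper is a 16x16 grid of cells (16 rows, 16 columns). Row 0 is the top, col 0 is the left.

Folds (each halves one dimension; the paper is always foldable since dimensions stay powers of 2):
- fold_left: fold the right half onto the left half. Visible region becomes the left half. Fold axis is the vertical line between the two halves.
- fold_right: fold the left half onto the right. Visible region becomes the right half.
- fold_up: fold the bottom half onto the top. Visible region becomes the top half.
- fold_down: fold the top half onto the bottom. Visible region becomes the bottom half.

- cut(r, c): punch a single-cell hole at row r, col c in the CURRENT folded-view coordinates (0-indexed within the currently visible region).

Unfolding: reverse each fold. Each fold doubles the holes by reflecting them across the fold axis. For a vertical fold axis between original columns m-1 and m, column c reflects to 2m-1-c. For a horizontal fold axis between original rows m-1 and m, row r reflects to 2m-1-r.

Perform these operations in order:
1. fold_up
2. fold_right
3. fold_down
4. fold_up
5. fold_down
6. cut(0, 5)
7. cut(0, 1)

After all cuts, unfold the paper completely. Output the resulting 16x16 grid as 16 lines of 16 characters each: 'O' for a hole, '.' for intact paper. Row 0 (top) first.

Answer: ..O...O..O...O..
..O...O..O...O..
..O...O..O...O..
..O...O..O...O..
..O...O..O...O..
..O...O..O...O..
..O...O..O...O..
..O...O..O...O..
..O...O..O...O..
..O...O..O...O..
..O...O..O...O..
..O...O..O...O..
..O...O..O...O..
..O...O..O...O..
..O...O..O...O..
..O...O..O...O..

Derivation:
Op 1 fold_up: fold axis h@8; visible region now rows[0,8) x cols[0,16) = 8x16
Op 2 fold_right: fold axis v@8; visible region now rows[0,8) x cols[8,16) = 8x8
Op 3 fold_down: fold axis h@4; visible region now rows[4,8) x cols[8,16) = 4x8
Op 4 fold_up: fold axis h@6; visible region now rows[4,6) x cols[8,16) = 2x8
Op 5 fold_down: fold axis h@5; visible region now rows[5,6) x cols[8,16) = 1x8
Op 6 cut(0, 5): punch at orig (5,13); cuts so far [(5, 13)]; region rows[5,6) x cols[8,16) = 1x8
Op 7 cut(0, 1): punch at orig (5,9); cuts so far [(5, 9), (5, 13)]; region rows[5,6) x cols[8,16) = 1x8
Unfold 1 (reflect across h@5): 4 holes -> [(4, 9), (4, 13), (5, 9), (5, 13)]
Unfold 2 (reflect across h@6): 8 holes -> [(4, 9), (4, 13), (5, 9), (5, 13), (6, 9), (6, 13), (7, 9), (7, 13)]
Unfold 3 (reflect across h@4): 16 holes -> [(0, 9), (0, 13), (1, 9), (1, 13), (2, 9), (2, 13), (3, 9), (3, 13), (4, 9), (4, 13), (5, 9), (5, 13), (6, 9), (6, 13), (7, 9), (7, 13)]
Unfold 4 (reflect across v@8): 32 holes -> [(0, 2), (0, 6), (0, 9), (0, 13), (1, 2), (1, 6), (1, 9), (1, 13), (2, 2), (2, 6), (2, 9), (2, 13), (3, 2), (3, 6), (3, 9), (3, 13), (4, 2), (4, 6), (4, 9), (4, 13), (5, 2), (5, 6), (5, 9), (5, 13), (6, 2), (6, 6), (6, 9), (6, 13), (7, 2), (7, 6), (7, 9), (7, 13)]
Unfold 5 (reflect across h@8): 64 holes -> [(0, 2), (0, 6), (0, 9), (0, 13), (1, 2), (1, 6), (1, 9), (1, 13), (2, 2), (2, 6), (2, 9), (2, 13), (3, 2), (3, 6), (3, 9), (3, 13), (4, 2), (4, 6), (4, 9), (4, 13), (5, 2), (5, 6), (5, 9), (5, 13), (6, 2), (6, 6), (6, 9), (6, 13), (7, 2), (7, 6), (7, 9), (7, 13), (8, 2), (8, 6), (8, 9), (8, 13), (9, 2), (9, 6), (9, 9), (9, 13), (10, 2), (10, 6), (10, 9), (10, 13), (11, 2), (11, 6), (11, 9), (11, 13), (12, 2), (12, 6), (12, 9), (12, 13), (13, 2), (13, 6), (13, 9), (13, 13), (14, 2), (14, 6), (14, 9), (14, 13), (15, 2), (15, 6), (15, 9), (15, 13)]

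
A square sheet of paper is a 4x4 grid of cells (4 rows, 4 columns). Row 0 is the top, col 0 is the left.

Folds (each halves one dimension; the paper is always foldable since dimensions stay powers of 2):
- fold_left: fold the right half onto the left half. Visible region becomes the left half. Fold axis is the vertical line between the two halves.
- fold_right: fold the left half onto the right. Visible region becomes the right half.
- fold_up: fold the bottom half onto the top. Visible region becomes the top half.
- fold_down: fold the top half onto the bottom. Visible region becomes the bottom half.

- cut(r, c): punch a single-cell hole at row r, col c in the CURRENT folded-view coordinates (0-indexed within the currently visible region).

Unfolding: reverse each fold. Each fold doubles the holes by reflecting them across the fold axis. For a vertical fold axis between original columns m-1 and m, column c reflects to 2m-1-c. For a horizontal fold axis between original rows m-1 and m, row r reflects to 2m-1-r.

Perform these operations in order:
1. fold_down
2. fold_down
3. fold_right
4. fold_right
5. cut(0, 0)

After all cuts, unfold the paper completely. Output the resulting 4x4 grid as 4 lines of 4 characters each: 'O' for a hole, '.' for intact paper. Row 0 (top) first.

Answer: OOOO
OOOO
OOOO
OOOO

Derivation:
Op 1 fold_down: fold axis h@2; visible region now rows[2,4) x cols[0,4) = 2x4
Op 2 fold_down: fold axis h@3; visible region now rows[3,4) x cols[0,4) = 1x4
Op 3 fold_right: fold axis v@2; visible region now rows[3,4) x cols[2,4) = 1x2
Op 4 fold_right: fold axis v@3; visible region now rows[3,4) x cols[3,4) = 1x1
Op 5 cut(0, 0): punch at orig (3,3); cuts so far [(3, 3)]; region rows[3,4) x cols[3,4) = 1x1
Unfold 1 (reflect across v@3): 2 holes -> [(3, 2), (3, 3)]
Unfold 2 (reflect across v@2): 4 holes -> [(3, 0), (3, 1), (3, 2), (3, 3)]
Unfold 3 (reflect across h@3): 8 holes -> [(2, 0), (2, 1), (2, 2), (2, 3), (3, 0), (3, 1), (3, 2), (3, 3)]
Unfold 4 (reflect across h@2): 16 holes -> [(0, 0), (0, 1), (0, 2), (0, 3), (1, 0), (1, 1), (1, 2), (1, 3), (2, 0), (2, 1), (2, 2), (2, 3), (3, 0), (3, 1), (3, 2), (3, 3)]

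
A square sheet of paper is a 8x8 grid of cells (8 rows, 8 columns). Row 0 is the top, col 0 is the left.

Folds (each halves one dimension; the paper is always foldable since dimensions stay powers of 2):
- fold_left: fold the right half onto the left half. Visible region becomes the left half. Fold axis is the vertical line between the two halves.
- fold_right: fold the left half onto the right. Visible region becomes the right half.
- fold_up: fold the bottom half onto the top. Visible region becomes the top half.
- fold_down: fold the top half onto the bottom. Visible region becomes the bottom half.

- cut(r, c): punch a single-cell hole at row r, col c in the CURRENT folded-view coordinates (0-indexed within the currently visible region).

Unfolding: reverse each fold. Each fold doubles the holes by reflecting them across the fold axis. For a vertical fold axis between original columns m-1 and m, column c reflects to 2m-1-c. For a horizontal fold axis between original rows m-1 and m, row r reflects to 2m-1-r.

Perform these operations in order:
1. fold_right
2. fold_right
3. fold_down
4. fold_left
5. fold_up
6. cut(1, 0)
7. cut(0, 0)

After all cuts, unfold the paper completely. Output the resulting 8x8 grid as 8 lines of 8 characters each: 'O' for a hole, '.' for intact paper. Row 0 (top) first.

Op 1 fold_right: fold axis v@4; visible region now rows[0,8) x cols[4,8) = 8x4
Op 2 fold_right: fold axis v@6; visible region now rows[0,8) x cols[6,8) = 8x2
Op 3 fold_down: fold axis h@4; visible region now rows[4,8) x cols[6,8) = 4x2
Op 4 fold_left: fold axis v@7; visible region now rows[4,8) x cols[6,7) = 4x1
Op 5 fold_up: fold axis h@6; visible region now rows[4,6) x cols[6,7) = 2x1
Op 6 cut(1, 0): punch at orig (5,6); cuts so far [(5, 6)]; region rows[4,6) x cols[6,7) = 2x1
Op 7 cut(0, 0): punch at orig (4,6); cuts so far [(4, 6), (5, 6)]; region rows[4,6) x cols[6,7) = 2x1
Unfold 1 (reflect across h@6): 4 holes -> [(4, 6), (5, 6), (6, 6), (7, 6)]
Unfold 2 (reflect across v@7): 8 holes -> [(4, 6), (4, 7), (5, 6), (5, 7), (6, 6), (6, 7), (7, 6), (7, 7)]
Unfold 3 (reflect across h@4): 16 holes -> [(0, 6), (0, 7), (1, 6), (1, 7), (2, 6), (2, 7), (3, 6), (3, 7), (4, 6), (4, 7), (5, 6), (5, 7), (6, 6), (6, 7), (7, 6), (7, 7)]
Unfold 4 (reflect across v@6): 32 holes -> [(0, 4), (0, 5), (0, 6), (0, 7), (1, 4), (1, 5), (1, 6), (1, 7), (2, 4), (2, 5), (2, 6), (2, 7), (3, 4), (3, 5), (3, 6), (3, 7), (4, 4), (4, 5), (4, 6), (4, 7), (5, 4), (5, 5), (5, 6), (5, 7), (6, 4), (6, 5), (6, 6), (6, 7), (7, 4), (7, 5), (7, 6), (7, 7)]
Unfold 5 (reflect across v@4): 64 holes -> [(0, 0), (0, 1), (0, 2), (0, 3), (0, 4), (0, 5), (0, 6), (0, 7), (1, 0), (1, 1), (1, 2), (1, 3), (1, 4), (1, 5), (1, 6), (1, 7), (2, 0), (2, 1), (2, 2), (2, 3), (2, 4), (2, 5), (2, 6), (2, 7), (3, 0), (3, 1), (3, 2), (3, 3), (3, 4), (3, 5), (3, 6), (3, 7), (4, 0), (4, 1), (4, 2), (4, 3), (4, 4), (4, 5), (4, 6), (4, 7), (5, 0), (5, 1), (5, 2), (5, 3), (5, 4), (5, 5), (5, 6), (5, 7), (6, 0), (6, 1), (6, 2), (6, 3), (6, 4), (6, 5), (6, 6), (6, 7), (7, 0), (7, 1), (7, 2), (7, 3), (7, 4), (7, 5), (7, 6), (7, 7)]

Answer: OOOOOOOO
OOOOOOOO
OOOOOOOO
OOOOOOOO
OOOOOOOO
OOOOOOOO
OOOOOOOO
OOOOOOOO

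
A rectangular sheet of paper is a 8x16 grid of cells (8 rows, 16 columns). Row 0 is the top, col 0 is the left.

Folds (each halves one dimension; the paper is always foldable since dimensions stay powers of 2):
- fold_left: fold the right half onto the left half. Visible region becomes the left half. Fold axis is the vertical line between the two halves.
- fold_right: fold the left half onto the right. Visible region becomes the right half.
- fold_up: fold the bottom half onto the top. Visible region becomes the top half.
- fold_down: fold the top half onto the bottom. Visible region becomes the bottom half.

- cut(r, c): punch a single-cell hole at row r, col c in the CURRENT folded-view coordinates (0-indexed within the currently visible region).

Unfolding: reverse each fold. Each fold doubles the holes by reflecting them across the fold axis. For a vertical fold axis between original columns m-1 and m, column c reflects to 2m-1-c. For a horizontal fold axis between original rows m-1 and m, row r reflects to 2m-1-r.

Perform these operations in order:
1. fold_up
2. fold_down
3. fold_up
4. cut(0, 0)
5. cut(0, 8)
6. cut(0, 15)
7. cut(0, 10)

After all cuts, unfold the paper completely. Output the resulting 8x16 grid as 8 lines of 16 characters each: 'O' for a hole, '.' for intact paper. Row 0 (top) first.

Answer: O.......O.O....O
O.......O.O....O
O.......O.O....O
O.......O.O....O
O.......O.O....O
O.......O.O....O
O.......O.O....O
O.......O.O....O

Derivation:
Op 1 fold_up: fold axis h@4; visible region now rows[0,4) x cols[0,16) = 4x16
Op 2 fold_down: fold axis h@2; visible region now rows[2,4) x cols[0,16) = 2x16
Op 3 fold_up: fold axis h@3; visible region now rows[2,3) x cols[0,16) = 1x16
Op 4 cut(0, 0): punch at orig (2,0); cuts so far [(2, 0)]; region rows[2,3) x cols[0,16) = 1x16
Op 5 cut(0, 8): punch at orig (2,8); cuts so far [(2, 0), (2, 8)]; region rows[2,3) x cols[0,16) = 1x16
Op 6 cut(0, 15): punch at orig (2,15); cuts so far [(2, 0), (2, 8), (2, 15)]; region rows[2,3) x cols[0,16) = 1x16
Op 7 cut(0, 10): punch at orig (2,10); cuts so far [(2, 0), (2, 8), (2, 10), (2, 15)]; region rows[2,3) x cols[0,16) = 1x16
Unfold 1 (reflect across h@3): 8 holes -> [(2, 0), (2, 8), (2, 10), (2, 15), (3, 0), (3, 8), (3, 10), (3, 15)]
Unfold 2 (reflect across h@2): 16 holes -> [(0, 0), (0, 8), (0, 10), (0, 15), (1, 0), (1, 8), (1, 10), (1, 15), (2, 0), (2, 8), (2, 10), (2, 15), (3, 0), (3, 8), (3, 10), (3, 15)]
Unfold 3 (reflect across h@4): 32 holes -> [(0, 0), (0, 8), (0, 10), (0, 15), (1, 0), (1, 8), (1, 10), (1, 15), (2, 0), (2, 8), (2, 10), (2, 15), (3, 0), (3, 8), (3, 10), (3, 15), (4, 0), (4, 8), (4, 10), (4, 15), (5, 0), (5, 8), (5, 10), (5, 15), (6, 0), (6, 8), (6, 10), (6, 15), (7, 0), (7, 8), (7, 10), (7, 15)]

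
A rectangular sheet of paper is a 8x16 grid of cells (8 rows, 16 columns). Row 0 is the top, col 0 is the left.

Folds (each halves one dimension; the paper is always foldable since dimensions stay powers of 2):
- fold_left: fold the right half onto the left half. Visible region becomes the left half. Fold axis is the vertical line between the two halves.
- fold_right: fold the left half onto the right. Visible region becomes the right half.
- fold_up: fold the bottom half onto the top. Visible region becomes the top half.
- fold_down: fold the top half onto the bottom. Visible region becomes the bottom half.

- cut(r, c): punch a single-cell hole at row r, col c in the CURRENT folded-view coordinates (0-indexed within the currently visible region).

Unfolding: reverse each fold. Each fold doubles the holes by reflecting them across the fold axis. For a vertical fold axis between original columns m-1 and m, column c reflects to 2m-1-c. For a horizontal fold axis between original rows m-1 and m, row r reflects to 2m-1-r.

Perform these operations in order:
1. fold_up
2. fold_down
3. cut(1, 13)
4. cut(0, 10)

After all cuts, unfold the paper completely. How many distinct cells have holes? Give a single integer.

Answer: 8

Derivation:
Op 1 fold_up: fold axis h@4; visible region now rows[0,4) x cols[0,16) = 4x16
Op 2 fold_down: fold axis h@2; visible region now rows[2,4) x cols[0,16) = 2x16
Op 3 cut(1, 13): punch at orig (3,13); cuts so far [(3, 13)]; region rows[2,4) x cols[0,16) = 2x16
Op 4 cut(0, 10): punch at orig (2,10); cuts so far [(2, 10), (3, 13)]; region rows[2,4) x cols[0,16) = 2x16
Unfold 1 (reflect across h@2): 4 holes -> [(0, 13), (1, 10), (2, 10), (3, 13)]
Unfold 2 (reflect across h@4): 8 holes -> [(0, 13), (1, 10), (2, 10), (3, 13), (4, 13), (5, 10), (6, 10), (7, 13)]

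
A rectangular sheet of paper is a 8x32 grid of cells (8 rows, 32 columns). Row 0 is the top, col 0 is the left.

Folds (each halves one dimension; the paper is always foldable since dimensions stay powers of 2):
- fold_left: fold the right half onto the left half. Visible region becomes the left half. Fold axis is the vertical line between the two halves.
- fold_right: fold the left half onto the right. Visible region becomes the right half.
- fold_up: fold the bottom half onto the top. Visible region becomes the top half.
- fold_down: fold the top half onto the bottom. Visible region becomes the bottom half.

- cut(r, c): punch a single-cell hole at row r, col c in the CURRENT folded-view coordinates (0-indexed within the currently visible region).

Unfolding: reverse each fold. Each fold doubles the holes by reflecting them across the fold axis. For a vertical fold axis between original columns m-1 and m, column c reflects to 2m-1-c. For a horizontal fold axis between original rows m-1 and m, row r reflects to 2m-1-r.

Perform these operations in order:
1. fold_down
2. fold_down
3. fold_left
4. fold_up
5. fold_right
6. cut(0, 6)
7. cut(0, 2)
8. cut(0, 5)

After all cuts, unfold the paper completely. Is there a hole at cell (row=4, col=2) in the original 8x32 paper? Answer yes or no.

Op 1 fold_down: fold axis h@4; visible region now rows[4,8) x cols[0,32) = 4x32
Op 2 fold_down: fold axis h@6; visible region now rows[6,8) x cols[0,32) = 2x32
Op 3 fold_left: fold axis v@16; visible region now rows[6,8) x cols[0,16) = 2x16
Op 4 fold_up: fold axis h@7; visible region now rows[6,7) x cols[0,16) = 1x16
Op 5 fold_right: fold axis v@8; visible region now rows[6,7) x cols[8,16) = 1x8
Op 6 cut(0, 6): punch at orig (6,14); cuts so far [(6, 14)]; region rows[6,7) x cols[8,16) = 1x8
Op 7 cut(0, 2): punch at orig (6,10); cuts so far [(6, 10), (6, 14)]; region rows[6,7) x cols[8,16) = 1x8
Op 8 cut(0, 5): punch at orig (6,13); cuts so far [(6, 10), (6, 13), (6, 14)]; region rows[6,7) x cols[8,16) = 1x8
Unfold 1 (reflect across v@8): 6 holes -> [(6, 1), (6, 2), (6, 5), (6, 10), (6, 13), (6, 14)]
Unfold 2 (reflect across h@7): 12 holes -> [(6, 1), (6, 2), (6, 5), (6, 10), (6, 13), (6, 14), (7, 1), (7, 2), (7, 5), (7, 10), (7, 13), (7, 14)]
Unfold 3 (reflect across v@16): 24 holes -> [(6, 1), (6, 2), (6, 5), (6, 10), (6, 13), (6, 14), (6, 17), (6, 18), (6, 21), (6, 26), (6, 29), (6, 30), (7, 1), (7, 2), (7, 5), (7, 10), (7, 13), (7, 14), (7, 17), (7, 18), (7, 21), (7, 26), (7, 29), (7, 30)]
Unfold 4 (reflect across h@6): 48 holes -> [(4, 1), (4, 2), (4, 5), (4, 10), (4, 13), (4, 14), (4, 17), (4, 18), (4, 21), (4, 26), (4, 29), (4, 30), (5, 1), (5, 2), (5, 5), (5, 10), (5, 13), (5, 14), (5, 17), (5, 18), (5, 21), (5, 26), (5, 29), (5, 30), (6, 1), (6, 2), (6, 5), (6, 10), (6, 13), (6, 14), (6, 17), (6, 18), (6, 21), (6, 26), (6, 29), (6, 30), (7, 1), (7, 2), (7, 5), (7, 10), (7, 13), (7, 14), (7, 17), (7, 18), (7, 21), (7, 26), (7, 29), (7, 30)]
Unfold 5 (reflect across h@4): 96 holes -> [(0, 1), (0, 2), (0, 5), (0, 10), (0, 13), (0, 14), (0, 17), (0, 18), (0, 21), (0, 26), (0, 29), (0, 30), (1, 1), (1, 2), (1, 5), (1, 10), (1, 13), (1, 14), (1, 17), (1, 18), (1, 21), (1, 26), (1, 29), (1, 30), (2, 1), (2, 2), (2, 5), (2, 10), (2, 13), (2, 14), (2, 17), (2, 18), (2, 21), (2, 26), (2, 29), (2, 30), (3, 1), (3, 2), (3, 5), (3, 10), (3, 13), (3, 14), (3, 17), (3, 18), (3, 21), (3, 26), (3, 29), (3, 30), (4, 1), (4, 2), (4, 5), (4, 10), (4, 13), (4, 14), (4, 17), (4, 18), (4, 21), (4, 26), (4, 29), (4, 30), (5, 1), (5, 2), (5, 5), (5, 10), (5, 13), (5, 14), (5, 17), (5, 18), (5, 21), (5, 26), (5, 29), (5, 30), (6, 1), (6, 2), (6, 5), (6, 10), (6, 13), (6, 14), (6, 17), (6, 18), (6, 21), (6, 26), (6, 29), (6, 30), (7, 1), (7, 2), (7, 5), (7, 10), (7, 13), (7, 14), (7, 17), (7, 18), (7, 21), (7, 26), (7, 29), (7, 30)]
Holes: [(0, 1), (0, 2), (0, 5), (0, 10), (0, 13), (0, 14), (0, 17), (0, 18), (0, 21), (0, 26), (0, 29), (0, 30), (1, 1), (1, 2), (1, 5), (1, 10), (1, 13), (1, 14), (1, 17), (1, 18), (1, 21), (1, 26), (1, 29), (1, 30), (2, 1), (2, 2), (2, 5), (2, 10), (2, 13), (2, 14), (2, 17), (2, 18), (2, 21), (2, 26), (2, 29), (2, 30), (3, 1), (3, 2), (3, 5), (3, 10), (3, 13), (3, 14), (3, 17), (3, 18), (3, 21), (3, 26), (3, 29), (3, 30), (4, 1), (4, 2), (4, 5), (4, 10), (4, 13), (4, 14), (4, 17), (4, 18), (4, 21), (4, 26), (4, 29), (4, 30), (5, 1), (5, 2), (5, 5), (5, 10), (5, 13), (5, 14), (5, 17), (5, 18), (5, 21), (5, 26), (5, 29), (5, 30), (6, 1), (6, 2), (6, 5), (6, 10), (6, 13), (6, 14), (6, 17), (6, 18), (6, 21), (6, 26), (6, 29), (6, 30), (7, 1), (7, 2), (7, 5), (7, 10), (7, 13), (7, 14), (7, 17), (7, 18), (7, 21), (7, 26), (7, 29), (7, 30)]

Answer: yes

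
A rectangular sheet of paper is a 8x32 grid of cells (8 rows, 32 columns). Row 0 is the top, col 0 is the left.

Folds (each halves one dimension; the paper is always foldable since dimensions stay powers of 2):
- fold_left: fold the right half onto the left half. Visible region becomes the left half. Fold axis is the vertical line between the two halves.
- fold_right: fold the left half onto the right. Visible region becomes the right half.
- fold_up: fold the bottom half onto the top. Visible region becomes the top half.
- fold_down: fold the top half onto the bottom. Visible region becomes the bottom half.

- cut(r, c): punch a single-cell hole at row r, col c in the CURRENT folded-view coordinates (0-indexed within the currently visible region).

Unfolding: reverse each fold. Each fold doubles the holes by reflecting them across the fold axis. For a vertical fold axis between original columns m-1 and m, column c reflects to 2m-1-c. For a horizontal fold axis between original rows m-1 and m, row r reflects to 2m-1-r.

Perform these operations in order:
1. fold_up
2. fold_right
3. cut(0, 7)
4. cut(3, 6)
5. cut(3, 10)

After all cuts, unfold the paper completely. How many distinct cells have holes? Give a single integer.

Answer: 12

Derivation:
Op 1 fold_up: fold axis h@4; visible region now rows[0,4) x cols[0,32) = 4x32
Op 2 fold_right: fold axis v@16; visible region now rows[0,4) x cols[16,32) = 4x16
Op 3 cut(0, 7): punch at orig (0,23); cuts so far [(0, 23)]; region rows[0,4) x cols[16,32) = 4x16
Op 4 cut(3, 6): punch at orig (3,22); cuts so far [(0, 23), (3, 22)]; region rows[0,4) x cols[16,32) = 4x16
Op 5 cut(3, 10): punch at orig (3,26); cuts so far [(0, 23), (3, 22), (3, 26)]; region rows[0,4) x cols[16,32) = 4x16
Unfold 1 (reflect across v@16): 6 holes -> [(0, 8), (0, 23), (3, 5), (3, 9), (3, 22), (3, 26)]
Unfold 2 (reflect across h@4): 12 holes -> [(0, 8), (0, 23), (3, 5), (3, 9), (3, 22), (3, 26), (4, 5), (4, 9), (4, 22), (4, 26), (7, 8), (7, 23)]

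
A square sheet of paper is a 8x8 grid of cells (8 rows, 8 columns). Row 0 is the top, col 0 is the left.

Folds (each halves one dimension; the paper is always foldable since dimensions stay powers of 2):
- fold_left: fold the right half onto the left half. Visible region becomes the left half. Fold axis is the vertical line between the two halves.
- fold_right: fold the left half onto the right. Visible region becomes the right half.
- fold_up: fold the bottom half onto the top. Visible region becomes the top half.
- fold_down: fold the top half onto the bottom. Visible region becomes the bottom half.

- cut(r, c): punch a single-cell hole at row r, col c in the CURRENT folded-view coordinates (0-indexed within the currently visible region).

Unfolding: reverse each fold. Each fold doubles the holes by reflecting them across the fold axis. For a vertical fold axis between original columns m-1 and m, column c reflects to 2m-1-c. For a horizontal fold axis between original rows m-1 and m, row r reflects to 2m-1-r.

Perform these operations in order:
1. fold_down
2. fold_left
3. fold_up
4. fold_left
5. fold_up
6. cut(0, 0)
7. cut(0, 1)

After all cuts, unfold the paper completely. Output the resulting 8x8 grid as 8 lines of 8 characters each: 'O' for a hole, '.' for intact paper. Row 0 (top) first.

Answer: OOOOOOOO
OOOOOOOO
OOOOOOOO
OOOOOOOO
OOOOOOOO
OOOOOOOO
OOOOOOOO
OOOOOOOO

Derivation:
Op 1 fold_down: fold axis h@4; visible region now rows[4,8) x cols[0,8) = 4x8
Op 2 fold_left: fold axis v@4; visible region now rows[4,8) x cols[0,4) = 4x4
Op 3 fold_up: fold axis h@6; visible region now rows[4,6) x cols[0,4) = 2x4
Op 4 fold_left: fold axis v@2; visible region now rows[4,6) x cols[0,2) = 2x2
Op 5 fold_up: fold axis h@5; visible region now rows[4,5) x cols[0,2) = 1x2
Op 6 cut(0, 0): punch at orig (4,0); cuts so far [(4, 0)]; region rows[4,5) x cols[0,2) = 1x2
Op 7 cut(0, 1): punch at orig (4,1); cuts so far [(4, 0), (4, 1)]; region rows[4,5) x cols[0,2) = 1x2
Unfold 1 (reflect across h@5): 4 holes -> [(4, 0), (4, 1), (5, 0), (5, 1)]
Unfold 2 (reflect across v@2): 8 holes -> [(4, 0), (4, 1), (4, 2), (4, 3), (5, 0), (5, 1), (5, 2), (5, 3)]
Unfold 3 (reflect across h@6): 16 holes -> [(4, 0), (4, 1), (4, 2), (4, 3), (5, 0), (5, 1), (5, 2), (5, 3), (6, 0), (6, 1), (6, 2), (6, 3), (7, 0), (7, 1), (7, 2), (7, 3)]
Unfold 4 (reflect across v@4): 32 holes -> [(4, 0), (4, 1), (4, 2), (4, 3), (4, 4), (4, 5), (4, 6), (4, 7), (5, 0), (5, 1), (5, 2), (5, 3), (5, 4), (5, 5), (5, 6), (5, 7), (6, 0), (6, 1), (6, 2), (6, 3), (6, 4), (6, 5), (6, 6), (6, 7), (7, 0), (7, 1), (7, 2), (7, 3), (7, 4), (7, 5), (7, 6), (7, 7)]
Unfold 5 (reflect across h@4): 64 holes -> [(0, 0), (0, 1), (0, 2), (0, 3), (0, 4), (0, 5), (0, 6), (0, 7), (1, 0), (1, 1), (1, 2), (1, 3), (1, 4), (1, 5), (1, 6), (1, 7), (2, 0), (2, 1), (2, 2), (2, 3), (2, 4), (2, 5), (2, 6), (2, 7), (3, 0), (3, 1), (3, 2), (3, 3), (3, 4), (3, 5), (3, 6), (3, 7), (4, 0), (4, 1), (4, 2), (4, 3), (4, 4), (4, 5), (4, 6), (4, 7), (5, 0), (5, 1), (5, 2), (5, 3), (5, 4), (5, 5), (5, 6), (5, 7), (6, 0), (6, 1), (6, 2), (6, 3), (6, 4), (6, 5), (6, 6), (6, 7), (7, 0), (7, 1), (7, 2), (7, 3), (7, 4), (7, 5), (7, 6), (7, 7)]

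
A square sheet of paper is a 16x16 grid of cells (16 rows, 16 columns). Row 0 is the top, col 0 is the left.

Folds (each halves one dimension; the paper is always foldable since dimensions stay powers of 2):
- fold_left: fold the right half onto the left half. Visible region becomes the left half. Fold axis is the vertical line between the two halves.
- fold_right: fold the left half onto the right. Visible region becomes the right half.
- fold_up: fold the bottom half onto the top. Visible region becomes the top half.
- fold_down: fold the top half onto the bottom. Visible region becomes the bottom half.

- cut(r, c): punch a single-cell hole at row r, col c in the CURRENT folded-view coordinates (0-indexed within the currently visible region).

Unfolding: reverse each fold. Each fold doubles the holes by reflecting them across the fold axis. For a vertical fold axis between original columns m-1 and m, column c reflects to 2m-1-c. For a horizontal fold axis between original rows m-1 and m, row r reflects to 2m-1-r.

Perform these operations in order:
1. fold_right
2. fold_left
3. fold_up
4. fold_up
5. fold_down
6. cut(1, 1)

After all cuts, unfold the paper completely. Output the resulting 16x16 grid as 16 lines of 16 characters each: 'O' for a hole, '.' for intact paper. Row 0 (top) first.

Answer: .O....O..O....O.
................
................
.O....O..O....O.
.O....O..O....O.
................
................
.O....O..O....O.
.O....O..O....O.
................
................
.O....O..O....O.
.O....O..O....O.
................
................
.O....O..O....O.

Derivation:
Op 1 fold_right: fold axis v@8; visible region now rows[0,16) x cols[8,16) = 16x8
Op 2 fold_left: fold axis v@12; visible region now rows[0,16) x cols[8,12) = 16x4
Op 3 fold_up: fold axis h@8; visible region now rows[0,8) x cols[8,12) = 8x4
Op 4 fold_up: fold axis h@4; visible region now rows[0,4) x cols[8,12) = 4x4
Op 5 fold_down: fold axis h@2; visible region now rows[2,4) x cols[8,12) = 2x4
Op 6 cut(1, 1): punch at orig (3,9); cuts so far [(3, 9)]; region rows[2,4) x cols[8,12) = 2x4
Unfold 1 (reflect across h@2): 2 holes -> [(0, 9), (3, 9)]
Unfold 2 (reflect across h@4): 4 holes -> [(0, 9), (3, 9), (4, 9), (7, 9)]
Unfold 3 (reflect across h@8): 8 holes -> [(0, 9), (3, 9), (4, 9), (7, 9), (8, 9), (11, 9), (12, 9), (15, 9)]
Unfold 4 (reflect across v@12): 16 holes -> [(0, 9), (0, 14), (3, 9), (3, 14), (4, 9), (4, 14), (7, 9), (7, 14), (8, 9), (8, 14), (11, 9), (11, 14), (12, 9), (12, 14), (15, 9), (15, 14)]
Unfold 5 (reflect across v@8): 32 holes -> [(0, 1), (0, 6), (0, 9), (0, 14), (3, 1), (3, 6), (3, 9), (3, 14), (4, 1), (4, 6), (4, 9), (4, 14), (7, 1), (7, 6), (7, 9), (7, 14), (8, 1), (8, 6), (8, 9), (8, 14), (11, 1), (11, 6), (11, 9), (11, 14), (12, 1), (12, 6), (12, 9), (12, 14), (15, 1), (15, 6), (15, 9), (15, 14)]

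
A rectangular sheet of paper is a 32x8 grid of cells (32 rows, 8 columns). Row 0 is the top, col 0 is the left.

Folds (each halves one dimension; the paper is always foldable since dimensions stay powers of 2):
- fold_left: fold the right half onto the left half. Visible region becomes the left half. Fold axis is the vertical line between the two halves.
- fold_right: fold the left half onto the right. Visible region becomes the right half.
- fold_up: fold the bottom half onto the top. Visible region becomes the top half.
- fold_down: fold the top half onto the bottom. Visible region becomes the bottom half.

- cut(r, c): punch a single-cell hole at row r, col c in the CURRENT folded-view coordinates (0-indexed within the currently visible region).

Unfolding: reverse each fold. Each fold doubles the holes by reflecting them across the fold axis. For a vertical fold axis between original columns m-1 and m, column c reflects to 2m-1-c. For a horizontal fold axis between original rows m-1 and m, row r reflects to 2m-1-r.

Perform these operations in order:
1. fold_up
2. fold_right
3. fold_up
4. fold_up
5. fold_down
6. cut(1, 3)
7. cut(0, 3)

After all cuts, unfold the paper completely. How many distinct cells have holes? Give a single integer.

Answer: 64

Derivation:
Op 1 fold_up: fold axis h@16; visible region now rows[0,16) x cols[0,8) = 16x8
Op 2 fold_right: fold axis v@4; visible region now rows[0,16) x cols[4,8) = 16x4
Op 3 fold_up: fold axis h@8; visible region now rows[0,8) x cols[4,8) = 8x4
Op 4 fold_up: fold axis h@4; visible region now rows[0,4) x cols[4,8) = 4x4
Op 5 fold_down: fold axis h@2; visible region now rows[2,4) x cols[4,8) = 2x4
Op 6 cut(1, 3): punch at orig (3,7); cuts so far [(3, 7)]; region rows[2,4) x cols[4,8) = 2x4
Op 7 cut(0, 3): punch at orig (2,7); cuts so far [(2, 7), (3, 7)]; region rows[2,4) x cols[4,8) = 2x4
Unfold 1 (reflect across h@2): 4 holes -> [(0, 7), (1, 7), (2, 7), (3, 7)]
Unfold 2 (reflect across h@4): 8 holes -> [(0, 7), (1, 7), (2, 7), (3, 7), (4, 7), (5, 7), (6, 7), (7, 7)]
Unfold 3 (reflect across h@8): 16 holes -> [(0, 7), (1, 7), (2, 7), (3, 7), (4, 7), (5, 7), (6, 7), (7, 7), (8, 7), (9, 7), (10, 7), (11, 7), (12, 7), (13, 7), (14, 7), (15, 7)]
Unfold 4 (reflect across v@4): 32 holes -> [(0, 0), (0, 7), (1, 0), (1, 7), (2, 0), (2, 7), (3, 0), (3, 7), (4, 0), (4, 7), (5, 0), (5, 7), (6, 0), (6, 7), (7, 0), (7, 7), (8, 0), (8, 7), (9, 0), (9, 7), (10, 0), (10, 7), (11, 0), (11, 7), (12, 0), (12, 7), (13, 0), (13, 7), (14, 0), (14, 7), (15, 0), (15, 7)]
Unfold 5 (reflect across h@16): 64 holes -> [(0, 0), (0, 7), (1, 0), (1, 7), (2, 0), (2, 7), (3, 0), (3, 7), (4, 0), (4, 7), (5, 0), (5, 7), (6, 0), (6, 7), (7, 0), (7, 7), (8, 0), (8, 7), (9, 0), (9, 7), (10, 0), (10, 7), (11, 0), (11, 7), (12, 0), (12, 7), (13, 0), (13, 7), (14, 0), (14, 7), (15, 0), (15, 7), (16, 0), (16, 7), (17, 0), (17, 7), (18, 0), (18, 7), (19, 0), (19, 7), (20, 0), (20, 7), (21, 0), (21, 7), (22, 0), (22, 7), (23, 0), (23, 7), (24, 0), (24, 7), (25, 0), (25, 7), (26, 0), (26, 7), (27, 0), (27, 7), (28, 0), (28, 7), (29, 0), (29, 7), (30, 0), (30, 7), (31, 0), (31, 7)]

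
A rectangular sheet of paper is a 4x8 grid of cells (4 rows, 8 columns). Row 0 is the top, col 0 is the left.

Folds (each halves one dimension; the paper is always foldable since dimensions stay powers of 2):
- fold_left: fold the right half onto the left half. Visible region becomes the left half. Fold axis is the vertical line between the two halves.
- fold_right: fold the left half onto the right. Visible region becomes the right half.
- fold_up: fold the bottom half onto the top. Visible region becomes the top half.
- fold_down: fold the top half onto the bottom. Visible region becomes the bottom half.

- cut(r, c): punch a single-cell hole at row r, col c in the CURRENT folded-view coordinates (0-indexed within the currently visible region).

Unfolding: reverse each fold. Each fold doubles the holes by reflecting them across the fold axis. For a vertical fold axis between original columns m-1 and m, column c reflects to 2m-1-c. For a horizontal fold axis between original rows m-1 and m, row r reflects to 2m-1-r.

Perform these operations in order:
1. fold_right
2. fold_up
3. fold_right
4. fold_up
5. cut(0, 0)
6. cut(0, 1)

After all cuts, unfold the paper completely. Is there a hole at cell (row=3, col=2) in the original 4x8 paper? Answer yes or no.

Answer: yes

Derivation:
Op 1 fold_right: fold axis v@4; visible region now rows[0,4) x cols[4,8) = 4x4
Op 2 fold_up: fold axis h@2; visible region now rows[0,2) x cols[4,8) = 2x4
Op 3 fold_right: fold axis v@6; visible region now rows[0,2) x cols[6,8) = 2x2
Op 4 fold_up: fold axis h@1; visible region now rows[0,1) x cols[6,8) = 1x2
Op 5 cut(0, 0): punch at orig (0,6); cuts so far [(0, 6)]; region rows[0,1) x cols[6,8) = 1x2
Op 6 cut(0, 1): punch at orig (0,7); cuts so far [(0, 6), (0, 7)]; region rows[0,1) x cols[6,8) = 1x2
Unfold 1 (reflect across h@1): 4 holes -> [(0, 6), (0, 7), (1, 6), (1, 7)]
Unfold 2 (reflect across v@6): 8 holes -> [(0, 4), (0, 5), (0, 6), (0, 7), (1, 4), (1, 5), (1, 6), (1, 7)]
Unfold 3 (reflect across h@2): 16 holes -> [(0, 4), (0, 5), (0, 6), (0, 7), (1, 4), (1, 5), (1, 6), (1, 7), (2, 4), (2, 5), (2, 6), (2, 7), (3, 4), (3, 5), (3, 6), (3, 7)]
Unfold 4 (reflect across v@4): 32 holes -> [(0, 0), (0, 1), (0, 2), (0, 3), (0, 4), (0, 5), (0, 6), (0, 7), (1, 0), (1, 1), (1, 2), (1, 3), (1, 4), (1, 5), (1, 6), (1, 7), (2, 0), (2, 1), (2, 2), (2, 3), (2, 4), (2, 5), (2, 6), (2, 7), (3, 0), (3, 1), (3, 2), (3, 3), (3, 4), (3, 5), (3, 6), (3, 7)]
Holes: [(0, 0), (0, 1), (0, 2), (0, 3), (0, 4), (0, 5), (0, 6), (0, 7), (1, 0), (1, 1), (1, 2), (1, 3), (1, 4), (1, 5), (1, 6), (1, 7), (2, 0), (2, 1), (2, 2), (2, 3), (2, 4), (2, 5), (2, 6), (2, 7), (3, 0), (3, 1), (3, 2), (3, 3), (3, 4), (3, 5), (3, 6), (3, 7)]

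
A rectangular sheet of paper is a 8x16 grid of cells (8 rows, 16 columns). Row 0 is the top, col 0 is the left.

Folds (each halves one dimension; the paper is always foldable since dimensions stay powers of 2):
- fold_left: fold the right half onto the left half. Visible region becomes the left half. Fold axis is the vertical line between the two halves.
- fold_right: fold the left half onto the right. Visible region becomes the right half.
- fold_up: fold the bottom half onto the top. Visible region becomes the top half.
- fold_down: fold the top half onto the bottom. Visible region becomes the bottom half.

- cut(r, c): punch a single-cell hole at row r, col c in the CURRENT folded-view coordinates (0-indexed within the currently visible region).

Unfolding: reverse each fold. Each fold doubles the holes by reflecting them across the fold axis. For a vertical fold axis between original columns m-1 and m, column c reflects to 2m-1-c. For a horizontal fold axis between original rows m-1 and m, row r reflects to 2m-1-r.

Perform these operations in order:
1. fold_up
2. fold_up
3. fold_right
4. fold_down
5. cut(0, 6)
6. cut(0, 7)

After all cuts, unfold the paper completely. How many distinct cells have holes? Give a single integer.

Answer: 32

Derivation:
Op 1 fold_up: fold axis h@4; visible region now rows[0,4) x cols[0,16) = 4x16
Op 2 fold_up: fold axis h@2; visible region now rows[0,2) x cols[0,16) = 2x16
Op 3 fold_right: fold axis v@8; visible region now rows[0,2) x cols[8,16) = 2x8
Op 4 fold_down: fold axis h@1; visible region now rows[1,2) x cols[8,16) = 1x8
Op 5 cut(0, 6): punch at orig (1,14); cuts so far [(1, 14)]; region rows[1,2) x cols[8,16) = 1x8
Op 6 cut(0, 7): punch at orig (1,15); cuts so far [(1, 14), (1, 15)]; region rows[1,2) x cols[8,16) = 1x8
Unfold 1 (reflect across h@1): 4 holes -> [(0, 14), (0, 15), (1, 14), (1, 15)]
Unfold 2 (reflect across v@8): 8 holes -> [(0, 0), (0, 1), (0, 14), (0, 15), (1, 0), (1, 1), (1, 14), (1, 15)]
Unfold 3 (reflect across h@2): 16 holes -> [(0, 0), (0, 1), (0, 14), (0, 15), (1, 0), (1, 1), (1, 14), (1, 15), (2, 0), (2, 1), (2, 14), (2, 15), (3, 0), (3, 1), (3, 14), (3, 15)]
Unfold 4 (reflect across h@4): 32 holes -> [(0, 0), (0, 1), (0, 14), (0, 15), (1, 0), (1, 1), (1, 14), (1, 15), (2, 0), (2, 1), (2, 14), (2, 15), (3, 0), (3, 1), (3, 14), (3, 15), (4, 0), (4, 1), (4, 14), (4, 15), (5, 0), (5, 1), (5, 14), (5, 15), (6, 0), (6, 1), (6, 14), (6, 15), (7, 0), (7, 1), (7, 14), (7, 15)]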